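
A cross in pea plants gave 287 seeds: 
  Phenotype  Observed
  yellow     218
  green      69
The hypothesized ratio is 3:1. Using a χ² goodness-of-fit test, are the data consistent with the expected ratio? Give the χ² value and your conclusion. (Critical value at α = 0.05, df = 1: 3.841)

Under the 3:1 hypothesis (Σ ratio = 4, N = 287):
  yellow: 287 × 3/4 = 215.25
  green: 287 × 1/4 = 71.75
χ² = Σ (O − E)² / E
  yellow: (218 − 215.25)² / 215.25 = 0.0351
  green: (69 − 71.75)² / 71.75 = 0.1054
χ² = 0.0351 + 0.1054 = 0.1405 ≈ 0.141
Degrees of freedom = 2 − 1 = 1; critical value at α = 0.05 is 3.841.
Since 0.141 < 3.841, we fail to reject the null hypothesis — the data are consistent with the 3:1 ratio.

0.141; consistent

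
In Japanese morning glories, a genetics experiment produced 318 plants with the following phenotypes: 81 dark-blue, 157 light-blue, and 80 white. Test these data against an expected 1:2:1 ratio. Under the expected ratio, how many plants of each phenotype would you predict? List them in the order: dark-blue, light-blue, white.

79.5, 159, 79.5

The 1:2:1 ratio has 4 parts, so with N = 318 the expected counts are:
  dark-blue: 318 × 1/4 = 79.5
  light-blue: 318 × 2/4 = 159
  white: 318 × 1/4 = 79.5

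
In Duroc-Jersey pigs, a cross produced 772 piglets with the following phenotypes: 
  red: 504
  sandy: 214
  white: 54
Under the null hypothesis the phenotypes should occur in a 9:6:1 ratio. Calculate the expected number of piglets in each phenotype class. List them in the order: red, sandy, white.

434.25, 289.5, 48.25

Total ratio parts = 16. Expected numbers out of 772:
  red: 772 × 9/16 = 434.25
  sandy: 772 × 6/16 = 289.5
  white: 772 × 1/16 = 48.25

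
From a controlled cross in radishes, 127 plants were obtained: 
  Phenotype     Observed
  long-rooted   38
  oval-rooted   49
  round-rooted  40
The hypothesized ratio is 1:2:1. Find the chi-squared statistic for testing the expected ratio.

6.685

Expected counts for N = 127 under a 1:2:1 ratio (total parts = 4):
  long-rooted: 127 × 1/4 = 31.75
  oval-rooted: 127 × 2/4 = 63.5
  round-rooted: 127 × 1/4 = 31.75
χ² = Σ (O − E)² / E
  long-rooted: (38 − 31.75)² / 31.75 = 1.2303
  oval-rooted: (49 − 63.5)² / 63.5 = 3.3110
  round-rooted: (40 − 31.75)² / 31.75 = 2.1437
χ² = 1.2303 + 3.3110 + 2.1437 = 6.685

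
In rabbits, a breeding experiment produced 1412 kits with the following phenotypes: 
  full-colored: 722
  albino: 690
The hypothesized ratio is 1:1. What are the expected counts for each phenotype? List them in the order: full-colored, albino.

706, 706

Total ratio parts = 2. Expected numbers out of 1412:
  full-colored: 1412 × 1/2 = 706
  albino: 1412 × 1/2 = 706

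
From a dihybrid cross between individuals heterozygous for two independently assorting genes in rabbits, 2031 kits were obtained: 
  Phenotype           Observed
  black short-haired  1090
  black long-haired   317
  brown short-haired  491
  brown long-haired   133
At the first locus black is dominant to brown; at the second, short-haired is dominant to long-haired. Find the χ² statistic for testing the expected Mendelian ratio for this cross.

45.272

A dihybrid F₂ with independent assortment and complete dominance at both loci gives a 9:3:3:1 phenotypic ratio.
Total ratio parts = 16. Expected numbers out of 2031:
  black short-haired: 2031 × 9/16 = 1142.4375
  black long-haired: 2031 × 3/16 = 380.8125
  brown short-haired: 2031 × 3/16 = 380.8125
  brown long-haired: 2031 × 1/16 = 126.9375
χ² = Σ (O − E)² / E
  black short-haired: (1090 − 1142.4375)² / 1142.4375 = 2.4069
  black long-haired: (317 − 380.8125)² / 380.8125 = 10.6930
  brown short-haired: (491 − 380.8125)² / 380.8125 = 31.8826
  brown long-haired: (133 − 126.9375)² / 126.9375 = 0.2895
χ² = 2.4069 + 10.6930 + 31.8826 + 0.2895 = 45.272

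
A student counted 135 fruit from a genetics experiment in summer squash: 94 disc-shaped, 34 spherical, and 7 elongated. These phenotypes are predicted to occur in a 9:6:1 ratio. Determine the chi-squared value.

10.001

The 9:6:1 ratio has 16 parts, so with N = 135 the expected counts are:
  disc-shaped: 135 × 9/16 = 75.9375
  spherical: 135 × 6/16 = 50.625
  elongated: 135 × 1/16 = 8.4375
χ² = Σ (O − E)² / E
  disc-shaped: (94 − 75.9375)² / 75.9375 = 4.2963
  spherical: (34 − 50.625)² / 50.625 = 5.4596
  elongated: (7 − 8.4375)² / 8.4375 = 0.2449
χ² = 4.2963 + 5.4596 + 0.2449 = 10.0008 ≈ 10.001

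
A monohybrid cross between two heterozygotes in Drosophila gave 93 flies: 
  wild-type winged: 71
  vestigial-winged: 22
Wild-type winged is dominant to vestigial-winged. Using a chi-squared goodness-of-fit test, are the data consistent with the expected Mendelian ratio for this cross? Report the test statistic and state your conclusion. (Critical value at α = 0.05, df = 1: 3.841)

0.090; consistent

For a monohybrid cross between heterozygotes with complete dominance, the expected phenotypic ratio is 3:1.
Expected counts for N = 93 under a 3:1 ratio (total parts = 4):
  wild-type winged: 93 × 3/4 = 69.75
  vestigial-winged: 93 × 1/4 = 23.25
χ² = Σ (O − E)² / E
  wild-type winged: (71 − 69.75)² / 69.75 = 0.0224
  vestigial-winged: (22 − 23.25)² / 23.25 = 0.0672
χ² = 0.0224 + 0.0672 = 0.0896 ≈ 0.090
Degrees of freedom = 2 − 1 = 1; critical value at α = 0.05 is 3.841.
Since 0.090 < 3.841, we fail to reject the null hypothesis — the data are consistent with the 3:1 ratio.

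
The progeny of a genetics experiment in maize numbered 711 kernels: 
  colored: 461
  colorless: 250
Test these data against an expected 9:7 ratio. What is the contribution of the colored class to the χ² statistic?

The 9:7 ratio has 16 parts, so with N = 711 the expected counts are:
  colored: 711 × 9/16 = 399.9375
  colorless: 711 × 7/16 = 311.0625
Contribution of colored: (461 − 399.9375)² / 399.9375 = 9.3230

9.323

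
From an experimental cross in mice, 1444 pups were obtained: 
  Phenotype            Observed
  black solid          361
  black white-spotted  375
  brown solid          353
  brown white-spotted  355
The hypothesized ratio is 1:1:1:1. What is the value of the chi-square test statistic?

Expected counts for N = 1444 under a 1:1:1:1 ratio (total parts = 4):
  black solid: 1444 × 1/4 = 361
  black white-spotted: 1444 × 1/4 = 361
  brown solid: 1444 × 1/4 = 361
  brown white-spotted: 1444 × 1/4 = 361
χ² = Σ (O − E)² / E
  black solid: (361 − 361)² / 361 = 0.0000
  black white-spotted: (375 − 361)² / 361 = 0.5429
  brown solid: (353 − 361)² / 361 = 0.1773
  brown white-spotted: (355 − 361)² / 361 = 0.0997
χ² = 0.0000 + 0.5429 + 0.1773 + 0.0997 = 0.8199 ≈ 0.820

0.820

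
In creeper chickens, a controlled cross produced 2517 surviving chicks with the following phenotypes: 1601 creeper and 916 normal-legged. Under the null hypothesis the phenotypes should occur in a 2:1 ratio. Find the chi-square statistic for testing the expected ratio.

10.600

Expected counts for N = 2517 under a 2:1 ratio (total parts = 3):
  creeper: 2517 × 2/3 = 1678
  normal-legged: 2517 × 1/3 = 839
χ² = Σ (O − E)² / E
  creeper: (1601 − 1678)² / 1678 = 3.5334
  normal-legged: (916 − 839)² / 839 = 7.0667
χ² = 3.5334 + 7.0667 = 10.6001 ≈ 10.600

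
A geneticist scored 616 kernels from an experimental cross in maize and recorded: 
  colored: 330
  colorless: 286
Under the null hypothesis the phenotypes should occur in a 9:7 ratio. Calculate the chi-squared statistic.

1.796

Under the 9:7 hypothesis (Σ ratio = 16, N = 616):
  colored: 616 × 9/16 = 346.5
  colorless: 616 × 7/16 = 269.5
χ² = Σ (O − E)² / E
  colored: (330 − 346.5)² / 346.5 = 0.7857
  colorless: (286 − 269.5)² / 269.5 = 1.0102
χ² = 0.7857 + 1.0102 = 1.7959 ≈ 1.796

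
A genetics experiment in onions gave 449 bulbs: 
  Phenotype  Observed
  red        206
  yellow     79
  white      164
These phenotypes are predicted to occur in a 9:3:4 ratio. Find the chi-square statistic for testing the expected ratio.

Expected counts for N = 449 under a 9:3:4 ratio (total parts = 16):
  red: 449 × 9/16 = 252.5625
  yellow: 449 × 3/16 = 84.1875
  white: 449 × 4/16 = 112.25
χ² = Σ (O − E)² / E
  red: (206 − 252.5625)² / 252.5625 = 8.5843
  yellow: (79 − 84.1875)² / 84.1875 = 0.3196
  white: (164 − 112.25)² / 112.25 = 23.8580
χ² = 8.5843 + 0.3196 + 23.8580 = 32.7619 ≈ 32.762

32.762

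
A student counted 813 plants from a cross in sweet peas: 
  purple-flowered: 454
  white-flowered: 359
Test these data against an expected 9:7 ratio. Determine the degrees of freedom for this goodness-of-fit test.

A goodness-of-fit test with 2 phenotype classes has df = 2 − 1 = 1.

1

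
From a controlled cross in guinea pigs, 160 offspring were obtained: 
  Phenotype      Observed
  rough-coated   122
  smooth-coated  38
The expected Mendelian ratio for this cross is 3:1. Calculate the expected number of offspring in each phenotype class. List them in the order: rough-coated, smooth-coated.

120, 40

Total ratio parts = 4. Expected numbers out of 160:
  rough-coated: 160 × 3/4 = 120
  smooth-coated: 160 × 1/4 = 40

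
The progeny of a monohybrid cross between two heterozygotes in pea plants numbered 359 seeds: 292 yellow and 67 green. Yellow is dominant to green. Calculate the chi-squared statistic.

For a monohybrid cross between heterozygotes with complete dominance, the expected phenotypic ratio is 3:1.
Under the 3:1 hypothesis (Σ ratio = 4, N = 359):
  yellow: 359 × 3/4 = 269.25
  green: 359 × 1/4 = 89.75
χ² = Σ (O − E)² / E
  yellow: (292 − 269.25)² / 269.25 = 1.9222
  green: (67 − 89.75)² / 89.75 = 5.7667
χ² = 1.9222 + 5.7667 = 7.6889 ≈ 7.689

7.689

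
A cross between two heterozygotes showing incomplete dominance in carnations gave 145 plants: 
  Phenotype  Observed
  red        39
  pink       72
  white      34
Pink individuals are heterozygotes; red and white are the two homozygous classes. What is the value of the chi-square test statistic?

0.352

With incomplete dominance, a heterozygote × heterozygote cross gives a 1:2:1 phenotypic ratio.
Under the 1:2:1 hypothesis (Σ ratio = 4, N = 145):
  red: 145 × 1/4 = 36.25
  pink: 145 × 2/4 = 72.5
  white: 145 × 1/4 = 36.25
χ² = Σ (O − E)² / E
  red: (39 − 36.25)² / 36.25 = 0.2086
  pink: (72 − 72.5)² / 72.5 = 0.0034
  white: (34 − 36.25)² / 36.25 = 0.1397
χ² = 0.2086 + 0.0034 + 0.1397 = 0.3517 ≈ 0.352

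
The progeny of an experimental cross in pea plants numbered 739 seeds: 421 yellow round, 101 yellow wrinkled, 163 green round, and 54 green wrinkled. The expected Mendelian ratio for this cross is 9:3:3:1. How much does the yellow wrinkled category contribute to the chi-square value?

10.183

Expected counts for N = 739 under a 9:3:3:1 ratio (total parts = 16):
  yellow round: 739 × 9/16 = 415.6875
  yellow wrinkled: 739 × 3/16 = 138.5625
  green round: 739 × 3/16 = 138.5625
  green wrinkled: 739 × 1/16 = 46.1875
Contribution of yellow wrinkled: (101 − 138.5625)² / 138.5625 = 10.1827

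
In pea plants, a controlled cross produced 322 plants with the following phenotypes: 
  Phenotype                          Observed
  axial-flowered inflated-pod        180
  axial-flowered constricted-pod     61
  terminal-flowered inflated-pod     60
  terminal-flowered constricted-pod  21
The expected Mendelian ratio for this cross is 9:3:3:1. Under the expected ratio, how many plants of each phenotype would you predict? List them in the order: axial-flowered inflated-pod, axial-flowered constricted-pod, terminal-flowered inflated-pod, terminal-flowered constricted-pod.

Expected counts for N = 322 under a 9:3:3:1 ratio (total parts = 16):
  axial-flowered inflated-pod: 322 × 9/16 = 181.125
  axial-flowered constricted-pod: 322 × 3/16 = 60.375
  terminal-flowered inflated-pod: 322 × 3/16 = 60.375
  terminal-flowered constricted-pod: 322 × 1/16 = 20.125

181.125, 60.375, 60.375, 20.125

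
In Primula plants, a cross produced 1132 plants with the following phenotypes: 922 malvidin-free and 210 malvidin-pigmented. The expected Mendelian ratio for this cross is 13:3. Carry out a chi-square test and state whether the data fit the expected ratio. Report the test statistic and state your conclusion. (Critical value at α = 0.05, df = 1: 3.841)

Under the 13:3 hypothesis (Σ ratio = 16, N = 1132):
  malvidin-free: 1132 × 13/16 = 919.75
  malvidin-pigmented: 1132 × 3/16 = 212.25
χ² = Σ (O − E)² / E
  malvidin-free: (922 − 919.75)² / 919.75 = 0.0055
  malvidin-pigmented: (210 − 212.25)² / 212.25 = 0.0239
χ² = 0.0055 + 0.0239 = 0.0294 ≈ 0.029
Degrees of freedom = 2 − 1 = 1; critical value at α = 0.05 is 3.841.
Since 0.029 < 3.841, we fail to reject the null hypothesis — the data are consistent with the 13:3 ratio.

0.029; consistent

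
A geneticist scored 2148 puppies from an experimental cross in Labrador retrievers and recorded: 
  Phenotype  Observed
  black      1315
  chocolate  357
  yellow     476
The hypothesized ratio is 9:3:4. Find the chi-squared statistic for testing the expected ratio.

Under the 9:3:4 hypothesis (Σ ratio = 16, N = 2148):
  black: 2148 × 9/16 = 1208.25
  chocolate: 2148 × 3/16 = 402.75
  yellow: 2148 × 4/16 = 537
χ² = Σ (O − E)² / E
  black: (1315 − 1208.25)² / 1208.25 = 9.4315
  chocolate: (357 − 402.75)² / 402.75 = 5.1969
  yellow: (476 − 537)² / 537 = 6.9292
χ² = 9.4315 + 5.1969 + 6.9292 = 21.5576 ≈ 21.558

21.558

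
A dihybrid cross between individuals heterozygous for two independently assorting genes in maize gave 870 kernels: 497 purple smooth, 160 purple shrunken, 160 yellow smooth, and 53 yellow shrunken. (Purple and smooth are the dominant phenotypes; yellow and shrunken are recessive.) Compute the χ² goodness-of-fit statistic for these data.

0.273

A dihybrid F₂ with independent assortment and complete dominance at both loci gives a 9:3:3:1 phenotypic ratio.
The 9:3:3:1 ratio has 16 parts, so with N = 870 the expected counts are:
  purple smooth: 870 × 9/16 = 489.375
  purple shrunken: 870 × 3/16 = 163.125
  yellow smooth: 870 × 3/16 = 163.125
  yellow shrunken: 870 × 1/16 = 54.375
χ² = Σ (O − E)² / E
  purple smooth: (497 − 489.375)² / 489.375 = 0.1188
  purple shrunken: (160 − 163.125)² / 163.125 = 0.0599
  yellow smooth: (160 − 163.125)² / 163.125 = 0.0599
  yellow shrunken: (53 − 54.375)² / 54.375 = 0.0348
χ² = 0.1188 + 0.0599 + 0.0599 + 0.0348 = 0.2734 ≈ 0.273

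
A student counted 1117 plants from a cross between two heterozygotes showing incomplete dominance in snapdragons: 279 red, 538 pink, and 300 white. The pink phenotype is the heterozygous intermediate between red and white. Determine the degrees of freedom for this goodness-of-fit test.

2

With incomplete dominance, a heterozygote × heterozygote cross gives a 1:2:1 phenotypic ratio.
A goodness-of-fit test with 3 phenotype classes has df = 3 − 1 = 2.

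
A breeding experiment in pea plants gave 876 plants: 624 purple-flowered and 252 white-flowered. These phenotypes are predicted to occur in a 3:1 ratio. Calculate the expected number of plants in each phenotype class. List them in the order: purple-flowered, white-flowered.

The 3:1 ratio has 4 parts, so with N = 876 the expected counts are:
  purple-flowered: 876 × 3/4 = 657
  white-flowered: 876 × 1/4 = 219

657, 219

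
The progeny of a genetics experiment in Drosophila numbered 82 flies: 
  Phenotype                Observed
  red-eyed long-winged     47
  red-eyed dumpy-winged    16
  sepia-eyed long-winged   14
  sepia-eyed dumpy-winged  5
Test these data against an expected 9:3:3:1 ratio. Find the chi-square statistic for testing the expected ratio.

0.168

Total ratio parts = 16. Expected numbers out of 82:
  red-eyed long-winged: 82 × 9/16 = 46.125
  red-eyed dumpy-winged: 82 × 3/16 = 15.375
  sepia-eyed long-winged: 82 × 3/16 = 15.375
  sepia-eyed dumpy-winged: 82 × 1/16 = 5.125
χ² = Σ (O − E)² / E
  red-eyed long-winged: (47 − 46.125)² / 46.125 = 0.0166
  red-eyed dumpy-winged: (16 − 15.375)² / 15.375 = 0.0254
  sepia-eyed long-winged: (14 − 15.375)² / 15.375 = 0.1230
  sepia-eyed dumpy-winged: (5 − 5.125)² / 5.125 = 0.0030
χ² = 0.0166 + 0.0254 + 0.1230 + 0.0030 = 0.168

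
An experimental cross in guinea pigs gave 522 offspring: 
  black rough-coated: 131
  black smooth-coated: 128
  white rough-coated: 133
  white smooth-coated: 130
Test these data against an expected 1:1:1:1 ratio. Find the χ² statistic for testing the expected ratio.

0.100

Total ratio parts = 4. Expected numbers out of 522:
  black rough-coated: 522 × 1/4 = 130.5
  black smooth-coated: 522 × 1/4 = 130.5
  white rough-coated: 522 × 1/4 = 130.5
  white smooth-coated: 522 × 1/4 = 130.5
χ² = Σ (O − E)² / E
  black rough-coated: (131 − 130.5)² / 130.5 = 0.0019
  black smooth-coated: (128 − 130.5)² / 130.5 = 0.0479
  white rough-coated: (133 − 130.5)² / 130.5 = 0.0479
  white smooth-coated: (130 − 130.5)² / 130.5 = 0.0019
χ² = 0.0019 + 0.0479 + 0.0479 + 0.0019 = 0.0996 ≈ 0.100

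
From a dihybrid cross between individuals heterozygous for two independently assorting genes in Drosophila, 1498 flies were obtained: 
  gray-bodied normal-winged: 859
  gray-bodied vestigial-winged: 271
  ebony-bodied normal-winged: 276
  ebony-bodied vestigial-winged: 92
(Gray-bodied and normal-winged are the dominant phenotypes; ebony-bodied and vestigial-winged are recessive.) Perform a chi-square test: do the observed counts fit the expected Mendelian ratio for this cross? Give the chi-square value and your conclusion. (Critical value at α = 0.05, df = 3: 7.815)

A dihybrid F₂ with independent assortment and complete dominance at both loci gives a 9:3:3:1 phenotypic ratio.
Total ratio parts = 16. Expected numbers out of 1498:
  gray-bodied normal-winged: 1498 × 9/16 = 842.625
  gray-bodied vestigial-winged: 1498 × 3/16 = 280.875
  ebony-bodied normal-winged: 1498 × 3/16 = 280.875
  ebony-bodied vestigial-winged: 1498 × 1/16 = 93.625
χ² = Σ (O − E)² / E
  gray-bodied normal-winged: (859 − 842.625)² / 842.625 = 0.3182
  gray-bodied vestigial-winged: (271 − 280.875)² / 280.875 = 0.3472
  ebony-bodied normal-winged: (276 − 280.875)² / 280.875 = 0.0846
  ebony-bodied vestigial-winged: (92 − 93.625)² / 93.625 = 0.0282
χ² = 0.3182 + 0.3472 + 0.0846 + 0.0282 = 0.7782 ≈ 0.778
Degrees of freedom = 4 − 1 = 3; critical value at α = 0.05 is 7.815.
Since 0.778 < 7.815, we fail to reject the null hypothesis — the data are consistent with the 9:3:3:1 ratio.

0.778; consistent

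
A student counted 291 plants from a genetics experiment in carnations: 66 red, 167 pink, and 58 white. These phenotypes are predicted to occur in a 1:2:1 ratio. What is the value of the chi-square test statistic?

Under the 1:2:1 hypothesis (Σ ratio = 4, N = 291):
  red: 291 × 1/4 = 72.75
  pink: 291 × 2/4 = 145.5
  white: 291 × 1/4 = 72.75
χ² = Σ (O − E)² / E
  red: (66 − 72.75)² / 72.75 = 0.6263
  pink: (167 − 145.5)² / 145.5 = 3.1770
  white: (58 − 72.75)² / 72.75 = 2.9905
χ² = 0.6263 + 3.1770 + 2.9905 = 6.7938 ≈ 6.794

6.794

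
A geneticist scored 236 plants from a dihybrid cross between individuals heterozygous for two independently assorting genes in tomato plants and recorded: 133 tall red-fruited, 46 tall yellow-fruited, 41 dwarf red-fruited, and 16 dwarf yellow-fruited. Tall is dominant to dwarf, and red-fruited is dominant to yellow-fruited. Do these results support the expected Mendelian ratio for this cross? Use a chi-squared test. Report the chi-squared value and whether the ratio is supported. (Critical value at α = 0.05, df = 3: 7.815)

A dihybrid F₂ with independent assortment and complete dominance at both loci gives a 9:3:3:1 phenotypic ratio.
Under the 9:3:3:1 hypothesis (Σ ratio = 16, N = 236):
  tall red-fruited: 236 × 9/16 = 132.75
  tall yellow-fruited: 236 × 3/16 = 44.25
  dwarf red-fruited: 236 × 3/16 = 44.25
  dwarf yellow-fruited: 236 × 1/16 = 14.75
χ² = Σ (O − E)² / E
  tall red-fruited: (133 − 132.75)² / 132.75 = 0.0005
  tall yellow-fruited: (46 − 44.25)² / 44.25 = 0.0692
  dwarf red-fruited: (41 − 44.25)² / 44.25 = 0.2387
  dwarf yellow-fruited: (16 − 14.75)² / 14.75 = 0.1059
χ² = 0.0005 + 0.0692 + 0.2387 + 0.1059 = 0.4143 ≈ 0.414
Degrees of freedom = 4 − 1 = 3; critical value at α = 0.05 is 7.815.
Since 0.414 < 7.815, we fail to reject the null hypothesis — the data are consistent with the 9:3:3:1 ratio.

0.414; consistent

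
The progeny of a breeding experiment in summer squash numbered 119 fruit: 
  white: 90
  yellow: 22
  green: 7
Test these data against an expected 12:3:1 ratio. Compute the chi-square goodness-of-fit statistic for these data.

The 12:3:1 ratio has 16 parts, so with N = 119 the expected counts are:
  white: 119 × 12/16 = 89.25
  yellow: 119 × 3/16 = 22.3125
  green: 119 × 1/16 = 7.4375
χ² = Σ (O − E)² / E
  white: (90 − 89.25)² / 89.25 = 0.0063
  yellow: (22 − 22.3125)² / 22.3125 = 0.0044
  green: (7 − 7.4375)² / 7.4375 = 0.0257
χ² = 0.0063 + 0.0044 + 0.0257 = 0.0364 ≈ 0.036

0.036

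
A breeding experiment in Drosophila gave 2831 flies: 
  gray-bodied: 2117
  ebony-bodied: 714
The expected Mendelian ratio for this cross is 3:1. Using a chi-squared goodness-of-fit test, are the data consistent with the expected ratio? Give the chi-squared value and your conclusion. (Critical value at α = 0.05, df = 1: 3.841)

0.074; consistent

Under the 3:1 hypothesis (Σ ratio = 4, N = 2831):
  gray-bodied: 2831 × 3/4 = 2123.25
  ebony-bodied: 2831 × 1/4 = 707.75
χ² = Σ (O − E)² / E
  gray-bodied: (2117 − 2123.25)² / 2123.25 = 0.0184
  ebony-bodied: (714 − 707.75)² / 707.75 = 0.0552
χ² = 0.0184 + 0.0552 = 0.0736 ≈ 0.074
Degrees of freedom = 2 − 1 = 1; critical value at α = 0.05 is 3.841.
Since 0.074 < 3.841, we fail to reject the null hypothesis — the data are consistent with the 3:1 ratio.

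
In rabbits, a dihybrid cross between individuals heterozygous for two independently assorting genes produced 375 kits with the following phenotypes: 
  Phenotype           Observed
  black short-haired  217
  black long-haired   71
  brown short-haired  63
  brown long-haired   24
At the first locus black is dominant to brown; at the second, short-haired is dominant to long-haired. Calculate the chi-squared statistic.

0.955

A dihybrid F₂ with independent assortment and complete dominance at both loci gives a 9:3:3:1 phenotypic ratio.
Total ratio parts = 16. Expected numbers out of 375:
  black short-haired: 375 × 9/16 = 210.9375
  black long-haired: 375 × 3/16 = 70.3125
  brown short-haired: 375 × 3/16 = 70.3125
  brown long-haired: 375 × 1/16 = 23.4375
χ² = Σ (O − E)² / E
  black short-haired: (217 − 210.9375)² / 210.9375 = 0.1742
  black long-haired: (71 − 70.3125)² / 70.3125 = 0.0067
  brown short-haired: (63 − 70.3125)² / 70.3125 = 0.7605
  brown long-haired: (24 − 23.4375)² / 23.4375 = 0.0135
χ² = 0.1742 + 0.0067 + 0.7605 + 0.0135 = 0.9549 ≈ 0.955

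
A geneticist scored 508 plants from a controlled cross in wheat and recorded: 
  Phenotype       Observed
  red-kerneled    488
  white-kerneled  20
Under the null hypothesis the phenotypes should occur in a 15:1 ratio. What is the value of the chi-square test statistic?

Under the 15:1 hypothesis (Σ ratio = 16, N = 508):
  red-kerneled: 508 × 15/16 = 476.25
  white-kerneled: 508 × 1/16 = 31.75
χ² = Σ (O − E)² / E
  red-kerneled: (488 − 476.25)² / 476.25 = 0.2899
  white-kerneled: (20 − 31.75)² / 31.75 = 4.3484
χ² = 0.2899 + 4.3484 = 4.6383 ≈ 4.638

4.638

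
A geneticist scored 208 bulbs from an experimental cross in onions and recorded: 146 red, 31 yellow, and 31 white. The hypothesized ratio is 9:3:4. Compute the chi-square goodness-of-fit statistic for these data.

17.310

The 9:3:4 ratio has 16 parts, so with N = 208 the expected counts are:
  red: 208 × 9/16 = 117
  yellow: 208 × 3/16 = 39
  white: 208 × 4/16 = 52
χ² = Σ (O − E)² / E
  red: (146 − 117)² / 117 = 7.1880
  yellow: (31 − 39)² / 39 = 1.6410
  white: (31 − 52)² / 52 = 8.4808
χ² = 7.1880 + 1.6410 + 8.4808 = 17.3098 ≈ 17.310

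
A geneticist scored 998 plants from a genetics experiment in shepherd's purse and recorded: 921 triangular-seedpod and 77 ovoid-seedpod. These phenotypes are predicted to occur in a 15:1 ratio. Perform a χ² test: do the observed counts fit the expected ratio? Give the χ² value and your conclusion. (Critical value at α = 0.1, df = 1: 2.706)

3.658; not consistent

The 15:1 ratio has 16 parts, so with N = 998 the expected counts are:
  triangular-seedpod: 998 × 15/16 = 935.625
  ovoid-seedpod: 998 × 1/16 = 62.375
χ² = Σ (O − E)² / E
  triangular-seedpod: (921 − 935.625)² / 935.625 = 0.2286
  ovoid-seedpod: (77 − 62.375)² / 62.375 = 3.4291
χ² = 0.2286 + 3.4291 = 3.6577 ≈ 3.658
Degrees of freedom = 2 − 1 = 1; critical value at α = 0.1 is 2.706.
Since 3.658 > 2.706, we reject the null hypothesis — the data do not fit the 15:1 ratio.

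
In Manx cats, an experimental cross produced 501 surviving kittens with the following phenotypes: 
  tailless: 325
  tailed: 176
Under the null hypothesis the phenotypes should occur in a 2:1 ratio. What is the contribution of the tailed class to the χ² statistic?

0.485

The 2:1 ratio has 3 parts, so with N = 501 the expected counts are:
  tailless: 501 × 2/3 = 334
  tailed: 501 × 1/3 = 167
Contribution of tailed: (176 − 167)² / 167 = 0.4850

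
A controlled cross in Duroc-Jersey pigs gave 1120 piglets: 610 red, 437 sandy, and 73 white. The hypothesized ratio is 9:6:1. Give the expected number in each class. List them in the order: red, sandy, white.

630, 420, 70

Under the 9:6:1 hypothesis (Σ ratio = 16, N = 1120):
  red: 1120 × 9/16 = 630
  sandy: 1120 × 6/16 = 420
  white: 1120 × 1/16 = 70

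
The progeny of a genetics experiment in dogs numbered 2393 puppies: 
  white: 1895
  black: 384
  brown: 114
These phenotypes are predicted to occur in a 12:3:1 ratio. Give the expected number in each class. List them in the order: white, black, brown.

Under the 12:3:1 hypothesis (Σ ratio = 16, N = 2393):
  white: 2393 × 12/16 = 1794.75
  black: 2393 × 3/16 = 448.6875
  brown: 2393 × 1/16 = 149.5625

1794.75, 448.6875, 149.5625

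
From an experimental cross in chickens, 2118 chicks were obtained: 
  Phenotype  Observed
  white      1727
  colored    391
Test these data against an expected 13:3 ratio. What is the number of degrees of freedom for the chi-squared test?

1

A goodness-of-fit test with 2 phenotype classes has df = 2 − 1 = 1.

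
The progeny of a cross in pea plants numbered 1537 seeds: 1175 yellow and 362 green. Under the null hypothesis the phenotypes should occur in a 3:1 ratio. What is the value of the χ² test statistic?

Under the 3:1 hypothesis (Σ ratio = 4, N = 1537):
  yellow: 1537 × 3/4 = 1152.75
  green: 1537 × 1/4 = 384.25
χ² = Σ (O − E)² / E
  yellow: (1175 − 1152.75)² / 1152.75 = 0.4295
  green: (362 − 384.25)² / 384.25 = 1.2884
χ² = 0.4295 + 1.2884 = 1.7179 ≈ 1.718

1.718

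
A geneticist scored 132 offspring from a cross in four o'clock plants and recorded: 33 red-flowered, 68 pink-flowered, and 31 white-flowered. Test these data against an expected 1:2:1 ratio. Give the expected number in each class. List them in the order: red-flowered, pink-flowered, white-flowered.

The 1:2:1 ratio has 4 parts, so with N = 132 the expected counts are:
  red-flowered: 132 × 1/4 = 33
  pink-flowered: 132 × 2/4 = 66
  white-flowered: 132 × 1/4 = 33

33, 66, 33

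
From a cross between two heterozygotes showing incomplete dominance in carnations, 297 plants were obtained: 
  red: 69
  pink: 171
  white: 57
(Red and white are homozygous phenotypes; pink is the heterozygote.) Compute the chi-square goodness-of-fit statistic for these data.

7.788

With incomplete dominance, a heterozygote × heterozygote cross gives a 1:2:1 phenotypic ratio.
Total ratio parts = 4. Expected numbers out of 297:
  red: 297 × 1/4 = 74.25
  pink: 297 × 2/4 = 148.5
  white: 297 × 1/4 = 74.25
χ² = Σ (O − E)² / E
  red: (69 − 74.25)² / 74.25 = 0.3712
  pink: (171 − 148.5)² / 148.5 = 3.4091
  white: (57 − 74.25)² / 74.25 = 4.0076
χ² = 0.3712 + 3.4091 + 4.0076 = 7.7879 ≈ 7.788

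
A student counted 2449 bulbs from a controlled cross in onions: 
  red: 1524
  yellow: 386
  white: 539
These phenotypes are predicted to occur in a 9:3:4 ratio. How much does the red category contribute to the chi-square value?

15.567

Under the 9:3:4 hypothesis (Σ ratio = 16, N = 2449):
  red: 2449 × 9/16 = 1377.5625
  yellow: 2449 × 3/16 = 459.1875
  white: 2449 × 4/16 = 612.25
Contribution of red: (1524 − 1377.5625)² / 1377.5625 = 15.5666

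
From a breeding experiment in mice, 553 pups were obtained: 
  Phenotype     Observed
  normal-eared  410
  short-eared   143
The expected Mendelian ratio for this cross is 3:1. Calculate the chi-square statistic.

Expected counts for N = 553 under a 3:1 ratio (total parts = 4):
  normal-eared: 553 × 3/4 = 414.75
  short-eared: 553 × 1/4 = 138.25
χ² = Σ (O − E)² / E
  normal-eared: (410 − 414.75)² / 414.75 = 0.0544
  short-eared: (143 − 138.25)² / 138.25 = 0.1632
χ² = 0.0544 + 0.1632 = 0.2176 ≈ 0.218

0.218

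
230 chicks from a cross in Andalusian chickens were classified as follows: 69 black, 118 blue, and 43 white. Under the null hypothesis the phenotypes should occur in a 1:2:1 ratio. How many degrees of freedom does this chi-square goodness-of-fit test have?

A goodness-of-fit test with 3 phenotype classes has df = 3 − 1 = 2.

2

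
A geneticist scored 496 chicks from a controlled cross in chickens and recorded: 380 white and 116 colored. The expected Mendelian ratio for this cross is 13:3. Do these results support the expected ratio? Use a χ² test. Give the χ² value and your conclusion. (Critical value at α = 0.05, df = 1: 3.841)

7.001; not consistent

Expected counts for N = 496 under a 13:3 ratio (total parts = 16):
  white: 496 × 13/16 = 403
  colored: 496 × 3/16 = 93
χ² = Σ (O − E)² / E
  white: (380 − 403)² / 403 = 1.3127
  colored: (116 − 93)² / 93 = 5.6882
χ² = 1.3127 + 5.6882 = 7.0009 ≈ 7.001
Degrees of freedom = 2 − 1 = 1; critical value at α = 0.05 is 3.841.
Since 7.001 > 3.841, we reject the null hypothesis — the data do not fit the 13:3 ratio.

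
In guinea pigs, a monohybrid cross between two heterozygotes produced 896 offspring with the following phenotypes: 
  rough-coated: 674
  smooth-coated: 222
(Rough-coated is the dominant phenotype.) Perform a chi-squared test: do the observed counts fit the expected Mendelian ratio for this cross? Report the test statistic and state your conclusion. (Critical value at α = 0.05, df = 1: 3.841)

For a monohybrid cross between heterozygotes with complete dominance, the expected phenotypic ratio is 3:1.
Expected counts for N = 896 under a 3:1 ratio (total parts = 4):
  rough-coated: 896 × 3/4 = 672
  smooth-coated: 896 × 1/4 = 224
χ² = Σ (O − E)² / E
  rough-coated: (674 − 672)² / 672 = 0.0060
  smooth-coated: (222 − 224)² / 224 = 0.0179
χ² = 0.0060 + 0.0179 = 0.0239 ≈ 0.024
Degrees of freedom = 2 − 1 = 1; critical value at α = 0.05 is 3.841.
Since 0.024 < 3.841, we fail to reject the null hypothesis — the data are consistent with the 3:1 ratio.

0.024; consistent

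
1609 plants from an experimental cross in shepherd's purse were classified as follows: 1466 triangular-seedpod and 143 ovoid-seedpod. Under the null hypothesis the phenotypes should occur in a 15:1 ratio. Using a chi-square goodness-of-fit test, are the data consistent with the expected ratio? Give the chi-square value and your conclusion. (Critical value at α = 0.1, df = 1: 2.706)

19.103; not consistent

Total ratio parts = 16. Expected numbers out of 1609:
  triangular-seedpod: 1609 × 15/16 = 1508.4375
  ovoid-seedpod: 1609 × 1/16 = 100.5625
χ² = Σ (O − E)² / E
  triangular-seedpod: (1466 − 1508.4375)² / 1508.4375 = 1.1939
  ovoid-seedpod: (143 − 100.5625)² / 100.5625 = 17.9087
χ² = 1.1939 + 17.9087 = 19.1026 ≈ 19.103
Degrees of freedom = 2 − 1 = 1; critical value at α = 0.1 is 2.706.
Since 19.103 > 2.706, we reject the null hypothesis — the data do not fit the 15:1 ratio.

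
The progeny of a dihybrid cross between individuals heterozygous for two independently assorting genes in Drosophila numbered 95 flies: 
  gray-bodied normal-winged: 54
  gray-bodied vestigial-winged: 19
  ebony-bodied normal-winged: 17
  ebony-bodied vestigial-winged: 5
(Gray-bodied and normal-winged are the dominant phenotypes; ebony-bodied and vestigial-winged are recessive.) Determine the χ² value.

A dihybrid F₂ with independent assortment and complete dominance at both loci gives a 9:3:3:1 phenotypic ratio.
The 9:3:3:1 ratio has 16 parts, so with N = 95 the expected counts are:
  gray-bodied normal-winged: 95 × 9/16 = 53.4375
  gray-bodied vestigial-winged: 95 × 3/16 = 17.8125
  ebony-bodied normal-winged: 95 × 3/16 = 17.8125
  ebony-bodied vestigial-winged: 95 × 1/16 = 5.9375
χ² = Σ (O − E)² / E
  gray-bodied normal-winged: (54 − 53.4375)² / 53.4375 = 0.0059
  gray-bodied vestigial-winged: (19 − 17.8125)² / 17.8125 = 0.0792
  ebony-bodied normal-winged: (17 − 17.8125)² / 17.8125 = 0.0371
  ebony-bodied vestigial-winged: (5 − 5.9375)² / 5.9375 = 0.1480
χ² = 0.0059 + 0.0792 + 0.0371 + 0.1480 = 0.2702 ≈ 0.270

0.270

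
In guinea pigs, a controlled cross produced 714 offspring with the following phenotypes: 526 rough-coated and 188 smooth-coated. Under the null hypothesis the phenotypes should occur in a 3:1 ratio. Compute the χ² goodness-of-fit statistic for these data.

The 3:1 ratio has 4 parts, so with N = 714 the expected counts are:
  rough-coated: 714 × 3/4 = 535.5
  smooth-coated: 714 × 1/4 = 178.5
χ² = Σ (O − E)² / E
  rough-coated: (526 − 535.5)² / 535.5 = 0.1685
  smooth-coated: (188 − 178.5)² / 178.5 = 0.5056
χ² = 0.1685 + 0.5056 = 0.6741 ≈ 0.674

0.674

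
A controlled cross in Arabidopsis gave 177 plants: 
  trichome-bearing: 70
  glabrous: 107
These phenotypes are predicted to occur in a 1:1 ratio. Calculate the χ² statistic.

Under the 1:1 hypothesis (Σ ratio = 2, N = 177):
  trichome-bearing: 177 × 1/2 = 88.5
  glabrous: 177 × 1/2 = 88.5
χ² = Σ (O − E)² / E
  trichome-bearing: (70 − 88.5)² / 88.5 = 3.8672
  glabrous: (107 − 88.5)² / 88.5 = 3.8672
χ² = 3.8672 + 3.8672 = 7.7344 ≈ 7.734

7.734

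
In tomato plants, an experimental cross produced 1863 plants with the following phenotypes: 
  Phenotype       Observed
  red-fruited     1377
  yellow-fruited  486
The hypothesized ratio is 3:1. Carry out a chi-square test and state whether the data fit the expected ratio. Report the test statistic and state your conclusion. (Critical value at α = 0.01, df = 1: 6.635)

The 3:1 ratio has 4 parts, so with N = 1863 the expected counts are:
  red-fruited: 1863 × 3/4 = 1397.25
  yellow-fruited: 1863 × 1/4 = 465.75
χ² = Σ (O − E)² / E
  red-fruited: (1377 − 1397.25)² / 1397.25 = 0.2935
  yellow-fruited: (486 − 465.75)² / 465.75 = 0.8804
χ² = 0.2935 + 0.8804 = 1.1739 ≈ 1.174
Degrees of freedom = 2 − 1 = 1; critical value at α = 0.01 is 6.635.
Since 1.174 < 6.635, we fail to reject the null hypothesis — the data are consistent with the 3:1 ratio.

1.174; consistent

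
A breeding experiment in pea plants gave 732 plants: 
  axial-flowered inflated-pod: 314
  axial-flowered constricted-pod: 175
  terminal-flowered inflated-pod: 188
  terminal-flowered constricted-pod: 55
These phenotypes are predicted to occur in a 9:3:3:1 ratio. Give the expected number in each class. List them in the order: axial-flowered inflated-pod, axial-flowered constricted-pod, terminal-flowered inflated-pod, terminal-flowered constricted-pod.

Total ratio parts = 16. Expected numbers out of 732:
  axial-flowered inflated-pod: 732 × 9/16 = 411.75
  axial-flowered constricted-pod: 732 × 3/16 = 137.25
  terminal-flowered inflated-pod: 732 × 3/16 = 137.25
  terminal-flowered constricted-pod: 732 × 1/16 = 45.75

411.75, 137.25, 137.25, 45.75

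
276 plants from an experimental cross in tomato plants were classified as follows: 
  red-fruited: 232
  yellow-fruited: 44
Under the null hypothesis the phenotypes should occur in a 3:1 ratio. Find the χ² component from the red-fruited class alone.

Expected counts for N = 276 under a 3:1 ratio (total parts = 4):
  red-fruited: 276 × 3/4 = 207
  yellow-fruited: 276 × 1/4 = 69
Contribution of red-fruited: (232 − 207)² / 207 = 3.0193

3.019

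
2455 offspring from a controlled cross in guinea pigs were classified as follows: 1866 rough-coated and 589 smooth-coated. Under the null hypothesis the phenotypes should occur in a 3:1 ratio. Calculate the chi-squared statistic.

1.331

Expected counts for N = 2455 under a 3:1 ratio (total parts = 4):
  rough-coated: 2455 × 3/4 = 1841.25
  smooth-coated: 2455 × 1/4 = 613.75
χ² = Σ (O − E)² / E
  rough-coated: (1866 − 1841.25)² / 1841.25 = 0.3327
  smooth-coated: (589 − 613.75)² / 613.75 = 0.9981
χ² = 0.3327 + 0.9981 = 1.3308 ≈ 1.331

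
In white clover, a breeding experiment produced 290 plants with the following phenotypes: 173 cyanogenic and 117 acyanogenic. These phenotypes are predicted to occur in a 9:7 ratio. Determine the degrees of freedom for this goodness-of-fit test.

1

A goodness-of-fit test with 2 phenotype classes has df = 2 − 1 = 1.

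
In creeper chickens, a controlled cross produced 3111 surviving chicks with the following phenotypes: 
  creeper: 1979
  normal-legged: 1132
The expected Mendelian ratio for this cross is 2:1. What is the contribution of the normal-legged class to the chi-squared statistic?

The 2:1 ratio has 3 parts, so with N = 3111 the expected counts are:
  creeper: 3111 × 2/3 = 2074
  normal-legged: 3111 × 1/3 = 1037
Contribution of normal-legged: (1132 − 1037)² / 1037 = 8.7030

8.703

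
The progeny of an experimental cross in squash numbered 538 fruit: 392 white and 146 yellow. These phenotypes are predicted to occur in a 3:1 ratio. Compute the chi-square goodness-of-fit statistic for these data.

1.311

Under the 3:1 hypothesis (Σ ratio = 4, N = 538):
  white: 538 × 3/4 = 403.5
  yellow: 538 × 1/4 = 134.5
χ² = Σ (O − E)² / E
  white: (392 − 403.5)² / 403.5 = 0.3278
  yellow: (146 − 134.5)² / 134.5 = 0.9833
χ² = 0.3278 + 0.9833 = 1.3111 ≈ 1.311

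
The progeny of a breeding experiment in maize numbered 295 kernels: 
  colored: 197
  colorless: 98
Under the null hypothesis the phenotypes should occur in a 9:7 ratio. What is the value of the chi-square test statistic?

Under the 9:7 hypothesis (Σ ratio = 16, N = 295):
  colored: 295 × 9/16 = 165.9375
  colorless: 295 × 7/16 = 129.0625
χ² = Σ (O − E)² / E
  colored: (197 − 165.9375)² / 165.9375 = 5.8147
  colorless: (98 − 129.0625)² / 129.0625 = 7.4761
χ² = 5.8147 + 7.4761 = 13.2908 ≈ 13.291

13.291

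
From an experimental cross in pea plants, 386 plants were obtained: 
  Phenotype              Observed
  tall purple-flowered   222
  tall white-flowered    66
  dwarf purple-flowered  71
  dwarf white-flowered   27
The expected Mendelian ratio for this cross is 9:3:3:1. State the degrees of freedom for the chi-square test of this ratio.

3

A goodness-of-fit test with 4 phenotype classes has df = 4 − 1 = 3.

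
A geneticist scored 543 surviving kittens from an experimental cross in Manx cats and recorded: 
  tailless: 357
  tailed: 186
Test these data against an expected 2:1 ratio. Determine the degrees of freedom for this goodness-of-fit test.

1

A goodness-of-fit test with 2 phenotype classes has df = 2 − 1 = 1.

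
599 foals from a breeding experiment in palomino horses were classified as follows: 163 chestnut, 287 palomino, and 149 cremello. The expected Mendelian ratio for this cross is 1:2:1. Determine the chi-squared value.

Total ratio parts = 4. Expected numbers out of 599:
  chestnut: 599 × 1/4 = 149.75
  palomino: 599 × 2/4 = 299.5
  cremello: 599 × 1/4 = 149.75
χ² = Σ (O − E)² / E
  chestnut: (163 − 149.75)² / 149.75 = 1.1724
  palomino: (287 − 299.5)² / 299.5 = 0.5217
  cremello: (149 − 149.75)² / 149.75 = 0.0038
χ² = 1.1724 + 0.5217 + 0.0038 = 1.6979 ≈ 1.698

1.698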